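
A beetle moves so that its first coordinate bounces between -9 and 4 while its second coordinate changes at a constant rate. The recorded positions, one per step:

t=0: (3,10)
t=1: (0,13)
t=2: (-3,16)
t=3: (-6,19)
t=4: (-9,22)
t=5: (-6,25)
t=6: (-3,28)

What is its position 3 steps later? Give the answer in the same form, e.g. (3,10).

The first coordinate travels 3 per step and bounces off the walls at -9 and 4.
  step 7: -3 → 0
  step 8: 0 → 3
  step 9: 3 → 2
The second coordinate changes by +3 each step: at step 9 it is 37.

(2,37)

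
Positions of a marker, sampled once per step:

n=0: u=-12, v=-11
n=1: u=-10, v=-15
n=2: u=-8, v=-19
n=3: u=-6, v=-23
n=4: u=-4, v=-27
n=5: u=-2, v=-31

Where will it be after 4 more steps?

u=6, v=-47

Each step adds (+2,-4) to the position.
step 6: u=-2, v=-31 + (+2,-4) → u=0, v=-35
step 7: u=0, v=-35 + (+2,-4) → u=2, v=-39
step 8: u=2, v=-39 + (+2,-4) → u=4, v=-43
step 9: u=4, v=-43 + (+2,-4) → u=6, v=-47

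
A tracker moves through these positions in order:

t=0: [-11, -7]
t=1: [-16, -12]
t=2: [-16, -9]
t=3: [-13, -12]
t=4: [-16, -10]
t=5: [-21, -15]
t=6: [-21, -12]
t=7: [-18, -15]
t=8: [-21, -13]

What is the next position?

[-26, -18]

Differencing gives [-5, -5], [+0, +3], [+3, -3], [-3, +2], [-5, -5], [+0, +3], [+3, -3], [-3, +2]. This is the pattern [-5, -5], [+0, +3], [+3, -3], [-3, +2] repeated.
step 9: apply [-5, -5] → [-26, -18]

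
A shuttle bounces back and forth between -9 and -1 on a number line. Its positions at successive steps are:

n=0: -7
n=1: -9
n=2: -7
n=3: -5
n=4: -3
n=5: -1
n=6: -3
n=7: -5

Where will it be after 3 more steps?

-7

The value travels 2 per step and bounces off the walls at -9 and -1.
  step 8: -5 → -7
  step 9: -7 → -9
  step 10: -9 → -7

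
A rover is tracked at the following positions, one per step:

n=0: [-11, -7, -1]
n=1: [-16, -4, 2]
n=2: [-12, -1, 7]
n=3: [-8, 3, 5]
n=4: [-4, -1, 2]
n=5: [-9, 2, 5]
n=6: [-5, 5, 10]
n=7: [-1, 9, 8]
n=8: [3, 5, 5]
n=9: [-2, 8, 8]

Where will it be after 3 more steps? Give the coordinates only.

The moves between consecutive positions are [-5, +3, +3], [+4, +3, +5], [+4, +4, -2], [+4, -4, -3], [-5, +3, +3], [+4, +3, +5], [+4, +4, -2], [+4, -4, -3], [-5, +3, +3]; they repeat the 4-cycle [[-5, +3, +3], [+4, +3, +5], [+4, +4, -2], [+4, -4, -3]].
step 10: apply [+4, +3, +5] → [2, 11, 13]
step 11: apply [+4, +4, -2] → [6, 15, 11]
step 12: apply [+4, -4, -3] → [10, 11, 8]

[10, 11, 8]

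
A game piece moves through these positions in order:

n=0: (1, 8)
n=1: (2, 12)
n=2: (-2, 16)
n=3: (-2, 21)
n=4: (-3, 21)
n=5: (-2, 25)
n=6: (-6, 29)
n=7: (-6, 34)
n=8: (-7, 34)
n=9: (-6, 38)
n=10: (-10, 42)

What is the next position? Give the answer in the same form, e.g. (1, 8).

The moves between consecutive positions are (+1, +4), (-4, +4), (+0, +5), (-1, +0), (+1, +4), (-4, +4), (+0, +5), (-1, +0), (+1, +4), (-4, +4); they repeat the 4-cycle [(+1, +4), (-4, +4), (+0, +5), (-1, +0)].
step 11: apply (+0, +5) → (-10, 47)

(-10, 47)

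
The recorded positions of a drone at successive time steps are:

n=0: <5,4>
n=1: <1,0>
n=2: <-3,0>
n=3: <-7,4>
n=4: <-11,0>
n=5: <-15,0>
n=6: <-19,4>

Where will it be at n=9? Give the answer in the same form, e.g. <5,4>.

<-31,4>

First: linear, -4 per step → -31 at step 9.
Second: cycles through 4, 0, 0 every 3 steps. Step 9 lands at position 0 of the cycle → 4.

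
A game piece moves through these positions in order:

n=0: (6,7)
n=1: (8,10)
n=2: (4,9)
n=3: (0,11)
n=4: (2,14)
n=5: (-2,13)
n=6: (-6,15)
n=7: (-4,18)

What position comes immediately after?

(-8,17)

The moves between consecutive positions are (+2,+3), (-4,-1), (-4,+2), (+2,+3), (-4,-1), (-4,+2), (+2,+3); they repeat the 3-cycle [(+2,+3), (-4,-1), (-4,+2)].
step 8: apply (-4,-1) → (-8,17)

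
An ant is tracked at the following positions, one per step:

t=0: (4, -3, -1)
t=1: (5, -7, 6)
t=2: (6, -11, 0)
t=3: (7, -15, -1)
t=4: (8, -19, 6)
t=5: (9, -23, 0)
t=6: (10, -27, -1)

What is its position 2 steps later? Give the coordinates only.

The first coordinate changes by +1 each step, so at step 8 it is 4 + 8·(1) = 12.
The second coordinate changes by -4 each step, so at step 8 it is -3 + 8·(-4) = -35.
The third coordinate repeats the cycle [-1, 6, 0] with period 3; step 8 mod 3 = 2, giving 0.

(12, -35, 0)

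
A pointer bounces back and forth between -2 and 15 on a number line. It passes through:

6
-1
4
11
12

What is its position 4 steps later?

12

The value travels 7 per step and bounces off the walls at -2 and 15.
  step 5: 12 → 5
  step 6: 5 → -2
  step 7: -2 → 5
  step 8: 5 → 12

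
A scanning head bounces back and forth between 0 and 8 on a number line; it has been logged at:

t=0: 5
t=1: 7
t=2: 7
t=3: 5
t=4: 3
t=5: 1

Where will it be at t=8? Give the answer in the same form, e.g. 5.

5

The value reflects between 0 and 8, moving 2 per step.
  step 6: 1 → 1
  step 7: 1 → 3
  step 8: 3 → 5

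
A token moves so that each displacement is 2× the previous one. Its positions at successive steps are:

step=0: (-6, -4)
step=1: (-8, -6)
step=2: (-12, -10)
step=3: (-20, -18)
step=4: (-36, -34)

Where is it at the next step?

(-68, -66)

Consecutive displacements (-2, -2), (-4, -4), (-8, -8), (-16, -16) scale by a factor of 2 each step.
step 5: (-36, -34) + (-32, -32) → (-68, -66)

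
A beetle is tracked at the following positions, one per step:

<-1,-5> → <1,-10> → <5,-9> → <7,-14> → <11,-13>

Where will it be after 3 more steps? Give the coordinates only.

The moves between consecutive positions are <+2,-5>, <+4,+1>, <+2,-5>, <+4,+1>; they repeat the 2-cycle [<+2,-5>, <+4,+1>].
step 5: apply <+2,-5> → <13,-18>
step 6: apply <+4,+1> → <17,-17>
step 7: apply <+2,-5> → <19,-22>

<19,-22>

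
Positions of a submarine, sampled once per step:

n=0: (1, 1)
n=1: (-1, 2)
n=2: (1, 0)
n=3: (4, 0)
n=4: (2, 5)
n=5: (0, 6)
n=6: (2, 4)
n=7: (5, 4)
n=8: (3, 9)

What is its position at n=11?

Step-to-step displacements: (-2, +1), (+2, -2), (+3, +0), (-2, +5), (-2, +1), (+2, -2), (+3, +0), (-2, +5) — a repeating cycle of length 4.
step 9: apply (-2, +1) → (1, 10)
step 10: apply (+2, -2) → (3, 8)
step 11: apply (+3, +0) → (6, 8)

(6, 8)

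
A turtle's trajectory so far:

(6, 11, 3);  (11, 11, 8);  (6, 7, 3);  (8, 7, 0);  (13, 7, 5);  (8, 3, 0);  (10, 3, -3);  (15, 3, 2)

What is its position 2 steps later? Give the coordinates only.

The moves between consecutive positions are (+5, +0, +5), (-5, -4, -5), (+2, +0, -3), (+5, +0, +5), (-5, -4, -5), (+2, +0, -3), (+5, +0, +5); they repeat the 3-cycle [(+5, +0, +5), (-5, -4, -5), (+2, +0, -3)].
step 8: apply (-5, -4, -5) → (10, -1, -3)
step 9: apply (+2, +0, -3) → (12, -1, -6)

(12, -1, -6)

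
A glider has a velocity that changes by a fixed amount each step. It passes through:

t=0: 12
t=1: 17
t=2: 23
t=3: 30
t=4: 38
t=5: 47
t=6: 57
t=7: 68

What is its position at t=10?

Taking differences between consecutive positions: +5, +6, +7, +8, +9, +10, +11. These grow by +1 each step.
step 8: 68 + 12 → 80
step 9: 80 + 13 → 93
step 10: 93 + 14 → 107

107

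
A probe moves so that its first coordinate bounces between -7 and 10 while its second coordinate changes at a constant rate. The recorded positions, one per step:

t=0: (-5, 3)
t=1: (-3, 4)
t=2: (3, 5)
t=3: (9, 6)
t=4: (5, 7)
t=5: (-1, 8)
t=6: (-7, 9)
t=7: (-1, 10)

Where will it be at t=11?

The first coordinate travels 6 per step and bounces off the walls at -7 and 10.
  step 8: -1 → 5
  step 9: 5 → 9
  step 10: 9 → 3
  step 11: 3 → -3
The second coordinate changes by +1 each step: at step 11 it is 14.

(-3, 14)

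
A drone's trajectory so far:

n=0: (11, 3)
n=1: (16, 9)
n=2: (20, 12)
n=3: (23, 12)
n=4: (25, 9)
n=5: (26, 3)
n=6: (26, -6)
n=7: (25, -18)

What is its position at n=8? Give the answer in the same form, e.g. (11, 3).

(23, -33)

First differences are (+5, +6), (+4, +3), (+3, +0), (+2, -3), (+1, -6), (+0, -9), (-1, -12); their common second difference is (-1, -3) (constant acceleration).
step 8: (25, -18) + (-2, -15) → (23, -33)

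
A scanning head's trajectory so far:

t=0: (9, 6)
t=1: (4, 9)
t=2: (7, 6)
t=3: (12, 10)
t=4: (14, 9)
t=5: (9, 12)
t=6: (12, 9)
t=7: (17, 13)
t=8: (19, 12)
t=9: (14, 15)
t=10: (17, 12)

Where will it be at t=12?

Differencing gives (-5, +3), (+3, -3), (+5, +4), (+2, -1), (-5, +3), (+3, -3), (+5, +4), (+2, -1), (-5, +3), (+3, -3). This is the pattern (-5, +3), (+3, -3), (+5, +4), (+2, -1) repeated.
step 11: apply (+5, +4) → (22, 16)
step 12: apply (+2, -1) → (24, 15)

(24, 15)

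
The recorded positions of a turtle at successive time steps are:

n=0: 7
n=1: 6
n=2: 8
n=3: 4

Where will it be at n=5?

-4

Consecutive displacements -1, +2, -4 scale by a factor of -2 each step.
step 4: 4 + 8 → 12
step 5: 12 − 16 → -4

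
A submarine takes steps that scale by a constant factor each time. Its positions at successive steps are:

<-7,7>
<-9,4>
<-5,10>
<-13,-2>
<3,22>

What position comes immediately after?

Consecutive displacements <-2,-3>, <+4,+6>, <-8,-12>, <+16,+24> scale by a factor of -2 each step.
step 5: <3,22> + <-32,-48> → <-29,-26>

<-29,-26>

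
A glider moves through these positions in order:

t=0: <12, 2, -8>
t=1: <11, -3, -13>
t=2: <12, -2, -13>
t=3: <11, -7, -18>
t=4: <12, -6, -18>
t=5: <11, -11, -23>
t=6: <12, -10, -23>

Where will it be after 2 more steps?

<12, -14, -28>

The moves between consecutive positions are <-1, -5, -5>, <+1, +1, +0>, <-1, -5, -5>, <+1, +1, +0>, <-1, -5, -5>, <+1, +1, +0>; they repeat the 2-cycle [<-1, -5, -5>, <+1, +1, +0>].
step 7: apply <-1, -5, -5> → <11, -15, -28>
step 8: apply <+1, +1, +0> → <12, -14, -28>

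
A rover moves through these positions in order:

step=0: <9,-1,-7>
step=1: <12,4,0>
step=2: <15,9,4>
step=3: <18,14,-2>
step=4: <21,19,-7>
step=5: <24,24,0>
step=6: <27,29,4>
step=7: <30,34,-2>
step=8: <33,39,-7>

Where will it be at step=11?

The first coordinate changes by +3 each step, so at step 11 it is 9 + 11·(3) = 42.
The second coordinate changes by +5 each step, so at step 11 it is -1 + 11·(5) = 54.
The third coordinate repeats the cycle [-7, 0, 4, -2] with period 4; step 11 mod 4 = 3, giving -2.

<42,54,-2>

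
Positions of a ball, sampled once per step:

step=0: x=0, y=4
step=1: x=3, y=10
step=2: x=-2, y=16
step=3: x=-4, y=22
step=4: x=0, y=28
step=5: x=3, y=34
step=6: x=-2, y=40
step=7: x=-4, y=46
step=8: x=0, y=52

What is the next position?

X: cycles through 0, 3, -2, -4 every 4 steps. Step 9 lands at position 1 of the cycle → 3.
Y: linear, +6 per step → 58 at step 9.

x=3, y=58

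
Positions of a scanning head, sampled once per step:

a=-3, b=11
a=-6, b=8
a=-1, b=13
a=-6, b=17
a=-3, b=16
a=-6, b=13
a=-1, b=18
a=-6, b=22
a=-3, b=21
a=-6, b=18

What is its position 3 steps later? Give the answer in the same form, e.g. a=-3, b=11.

Differencing gives (-3, -3), (+5, +5), (-5, +4), (+3, -1), (-3, -3), (+5, +5), (-5, +4), (+3, -1), (-3, -3). This is the pattern (-3, -3), (+5, +5), (-5, +4), (+3, -1) repeated.
step 10: apply (+5, +5) → a=-1, b=23
step 11: apply (-5, +4) → a=-6, b=27
step 12: apply (+3, -1) → a=-3, b=26

a=-3, b=26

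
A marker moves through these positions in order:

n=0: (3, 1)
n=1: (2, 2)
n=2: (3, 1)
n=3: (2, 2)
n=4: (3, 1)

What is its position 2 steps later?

(3, 1)

The jumps are (-1, +1), (+1, -1), (-1, +1), (+1, -1) — a geometric progression with ratio -1.
step 5: (3, 1) + (-1, +1) → (2, 2)
step 6: (2, 2) + (+1, -1) → (3, 1)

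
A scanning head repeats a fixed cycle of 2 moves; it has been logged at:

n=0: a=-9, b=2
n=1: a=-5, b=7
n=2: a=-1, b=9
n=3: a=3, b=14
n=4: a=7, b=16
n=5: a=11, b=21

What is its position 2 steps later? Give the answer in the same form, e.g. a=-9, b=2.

a=19, b=28

Step-to-step displacements: (+4, +5), (+4, +2), (+4, +5), (+4, +2), (+4, +5) — a repeating cycle of length 2.
step 6: apply (+4, +2) → a=15, b=23
step 7: apply (+4, +5) → a=19, b=28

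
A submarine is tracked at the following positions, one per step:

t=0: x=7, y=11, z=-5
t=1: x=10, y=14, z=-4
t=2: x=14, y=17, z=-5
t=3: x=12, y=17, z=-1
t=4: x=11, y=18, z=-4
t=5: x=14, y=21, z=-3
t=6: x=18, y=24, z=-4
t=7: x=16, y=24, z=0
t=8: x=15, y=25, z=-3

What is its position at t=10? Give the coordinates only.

x=22, y=31, z=-3

Step-to-step displacements: (+3,+3,+1), (+4,+3,-1), (-2,+0,+4), (-1,+1,-3), (+3,+3,+1), (+4,+3,-1), (-2,+0,+4), (-1,+1,-3) — a repeating cycle of length 4.
step 9: apply (+3,+3,+1) → x=18, y=28, z=-2
step 10: apply (+4,+3,-1) → x=22, y=31, z=-3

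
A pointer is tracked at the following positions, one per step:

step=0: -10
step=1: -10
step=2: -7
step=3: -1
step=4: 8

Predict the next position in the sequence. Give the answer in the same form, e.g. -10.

20

First differences are +0, +3, +6, +9; their common second difference is +3 (constant acceleration).
step 5: 8 + 12 → 20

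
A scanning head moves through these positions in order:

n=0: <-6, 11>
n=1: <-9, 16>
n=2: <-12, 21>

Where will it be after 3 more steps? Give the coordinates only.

<-21, 36>

The position changes by <-3, +5> every step.
step 3: <-12, 21> + <-3, +5> → <-15, 26>
step 4: <-15, 26> + <-3, +5> → <-18, 31>
step 5: <-18, 31> + <-3, +5> → <-21, 36>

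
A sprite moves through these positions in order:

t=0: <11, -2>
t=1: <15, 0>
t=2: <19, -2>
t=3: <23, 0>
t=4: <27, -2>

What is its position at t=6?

<35, -2>

First: linear, +4 per step → 35 at step 6.
Second: cycles through -2, 0 every 2 steps. Step 6 lands at position 0 of the cycle → -2.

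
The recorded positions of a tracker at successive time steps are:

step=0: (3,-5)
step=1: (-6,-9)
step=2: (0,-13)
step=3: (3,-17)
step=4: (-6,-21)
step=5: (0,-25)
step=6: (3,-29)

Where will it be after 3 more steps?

The first coordinate repeats the cycle [3, -6, 0] with period 3; step 9 mod 3 = 0, giving 3.
The second coordinate changes by -4 each step, so at step 9 it is -5 + 9·(-4) = -41.

(3,-41)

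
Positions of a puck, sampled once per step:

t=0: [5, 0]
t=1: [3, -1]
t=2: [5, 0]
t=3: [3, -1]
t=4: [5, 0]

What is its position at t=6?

[5, 0]

The jumps are [-2, -1], [+2, +1], [-2, -1], [+2, +1] — a geometric progression with ratio -1.
step 5: [5, 0] + [-2, -1] → [3, -1]
step 6: [3, -1] + [+2, +1] → [5, 0]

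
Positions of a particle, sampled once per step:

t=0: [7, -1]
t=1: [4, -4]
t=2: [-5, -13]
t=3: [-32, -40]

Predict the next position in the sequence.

[-113, -121]

The jumps are [-3, -3], [-9, -9], [-27, -27] — a geometric progression with ratio 3.
step 4: [-32, -40] + [-81, -81] → [-113, -121]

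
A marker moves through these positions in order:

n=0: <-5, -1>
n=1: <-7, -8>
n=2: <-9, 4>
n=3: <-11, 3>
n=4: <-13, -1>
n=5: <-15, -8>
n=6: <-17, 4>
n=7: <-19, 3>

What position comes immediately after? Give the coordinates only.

<-21, -1>

The first coordinate changes by -2 each step, so at step 8 it is -5 + 8·(-2) = -21.
The second coordinate repeats the cycle [-1, -8, 4, 3] with period 4; step 8 mod 4 = 0, giving -1.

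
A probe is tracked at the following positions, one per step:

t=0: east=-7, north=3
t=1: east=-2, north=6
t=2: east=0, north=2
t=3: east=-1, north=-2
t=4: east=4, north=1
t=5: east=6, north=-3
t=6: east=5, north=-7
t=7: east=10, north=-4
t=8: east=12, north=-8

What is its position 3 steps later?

east=18, north=-13

Differencing gives (+5, +3), (+2, -4), (-1, -4), (+5, +3), (+2, -4), (-1, -4), (+5, +3), (+2, -4). This is the pattern (+5, +3), (+2, -4), (-1, -4) repeated.
step 9: apply (-1, -4) → east=11, north=-12
step 10: apply (+5, +3) → east=16, north=-9
step 11: apply (+2, -4) → east=18, north=-13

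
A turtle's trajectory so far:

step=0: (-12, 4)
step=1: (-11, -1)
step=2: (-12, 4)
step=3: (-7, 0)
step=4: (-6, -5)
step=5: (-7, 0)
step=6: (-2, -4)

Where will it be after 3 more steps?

(3, -8)

Differencing gives (+1, -5), (-1, +5), (+5, -4), (+1, -5), (-1, +5), (+5, -4). This is the pattern (+1, -5), (-1, +5), (+5, -4) repeated.
step 7: apply (+1, -5) → (-1, -9)
step 8: apply (-1, +5) → (-2, -4)
step 9: apply (+5, -4) → (3, -8)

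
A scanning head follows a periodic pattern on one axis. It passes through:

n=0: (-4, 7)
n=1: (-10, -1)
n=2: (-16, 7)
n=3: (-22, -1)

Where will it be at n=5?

(-34, -1)

First: linear, -6 per step → -34 at step 5.
Second: cycles through 7, -1 every 2 steps. Step 5 lands at position 1 of the cycle → -1.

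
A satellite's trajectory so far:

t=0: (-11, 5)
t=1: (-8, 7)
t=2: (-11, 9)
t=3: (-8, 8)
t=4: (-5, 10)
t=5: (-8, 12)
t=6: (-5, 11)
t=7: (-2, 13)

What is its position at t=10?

The moves between consecutive positions are (+3, +2), (-3, +2), (+3, -1), (+3, +2), (-3, +2), (+3, -1), (+3, +2); they repeat the 3-cycle [(+3, +2), (-3, +2), (+3, -1)].
step 8: apply (-3, +2) → (-5, 15)
step 9: apply (+3, -1) → (-2, 14)
step 10: apply (+3, +2) → (1, 16)

(1, 16)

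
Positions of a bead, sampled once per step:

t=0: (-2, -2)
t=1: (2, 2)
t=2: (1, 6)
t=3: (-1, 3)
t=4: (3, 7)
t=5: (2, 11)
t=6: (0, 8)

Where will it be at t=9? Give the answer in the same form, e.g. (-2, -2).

(1, 13)

The moves between consecutive positions are (+4, +4), (-1, +4), (-2, -3), (+4, +4), (-1, +4), (-2, -3); they repeat the 3-cycle [(+4, +4), (-1, +4), (-2, -3)].
step 7: apply (+4, +4) → (4, 12)
step 8: apply (-1, +4) → (3, 16)
step 9: apply (-2, -3) → (1, 13)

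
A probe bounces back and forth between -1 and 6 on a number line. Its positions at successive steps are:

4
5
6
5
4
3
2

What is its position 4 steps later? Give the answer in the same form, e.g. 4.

The value travels 1 per step and bounces off the walls at -1 and 6.
  step 7: 2 → 1
  step 8: 1 → 0
  step 9: 0 → -1
  step 10: -1 → 0

0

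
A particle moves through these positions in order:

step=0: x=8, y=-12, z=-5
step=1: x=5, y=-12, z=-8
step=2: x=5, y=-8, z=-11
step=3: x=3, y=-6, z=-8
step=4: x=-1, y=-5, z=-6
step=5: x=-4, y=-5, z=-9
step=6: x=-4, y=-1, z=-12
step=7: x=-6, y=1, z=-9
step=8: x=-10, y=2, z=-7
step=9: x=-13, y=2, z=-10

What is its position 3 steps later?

Differencing gives (-3, +0, -3), (+0, +4, -3), (-2, +2, +3), (-4, +1, +2), (-3, +0, -3), (+0, +4, -3), (-2, +2, +3), (-4, +1, +2), (-3, +0, -3). This is the pattern (-3, +0, -3), (+0, +4, -3), (-2, +2, +3), (-4, +1, +2) repeated.
step 10: apply (+0, +4, -3) → x=-13, y=6, z=-13
step 11: apply (-2, +2, +3) → x=-15, y=8, z=-10
step 12: apply (-4, +1, +2) → x=-19, y=9, z=-8

x=-19, y=9, z=-8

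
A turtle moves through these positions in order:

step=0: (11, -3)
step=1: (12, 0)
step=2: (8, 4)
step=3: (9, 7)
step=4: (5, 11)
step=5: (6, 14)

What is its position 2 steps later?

The moves between consecutive positions are (+1, +3), (-4, +4), (+1, +3), (-4, +4), (+1, +3); they repeat the 2-cycle [(+1, +3), (-4, +4)].
step 6: apply (-4, +4) → (2, 18)
step 7: apply (+1, +3) → (3, 21)

(3, 21)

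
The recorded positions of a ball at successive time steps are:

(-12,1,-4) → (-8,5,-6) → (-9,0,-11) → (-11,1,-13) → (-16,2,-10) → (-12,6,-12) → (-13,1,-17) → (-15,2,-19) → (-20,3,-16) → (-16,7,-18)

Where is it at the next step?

The moves between consecutive positions are (+4,+4,-2), (-1,-5,-5), (-2,+1,-2), (-5,+1,+3), (+4,+4,-2), (-1,-5,-5), (-2,+1,-2), (-5,+1,+3), (+4,+4,-2); they repeat the 4-cycle [(+4,+4,-2), (-1,-5,-5), (-2,+1,-2), (-5,+1,+3)].
step 10: apply (-1,-5,-5) → (-17,2,-23)

(-17,2,-23)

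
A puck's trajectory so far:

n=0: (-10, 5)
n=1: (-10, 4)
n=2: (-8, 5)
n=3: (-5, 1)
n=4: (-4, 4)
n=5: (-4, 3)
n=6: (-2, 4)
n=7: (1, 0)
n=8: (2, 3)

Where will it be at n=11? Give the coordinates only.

Step-to-step displacements: (+0, -1), (+2, +1), (+3, -4), (+1, +3), (+0, -1), (+2, +1), (+3, -4), (+1, +3) — a repeating cycle of length 4.
step 9: apply (+0, -1) → (2, 2)
step 10: apply (+2, +1) → (4, 3)
step 11: apply (+3, -4) → (7, -1)

(7, -1)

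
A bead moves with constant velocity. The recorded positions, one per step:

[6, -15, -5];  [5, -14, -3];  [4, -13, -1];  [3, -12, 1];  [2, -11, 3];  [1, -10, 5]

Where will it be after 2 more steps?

Each step adds [-1, +1, +2] to the position.
step 6: [1, -10, 5] + [-1, +1, +2] → [0, -9, 7]
step 7: [0, -9, 7] + [-1, +1, +2] → [-1, -8, 9]

[-1, -8, 9]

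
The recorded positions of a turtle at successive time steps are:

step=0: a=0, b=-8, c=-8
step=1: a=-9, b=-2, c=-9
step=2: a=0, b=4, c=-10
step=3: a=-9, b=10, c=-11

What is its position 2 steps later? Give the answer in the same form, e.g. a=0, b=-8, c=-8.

The a coordinate repeats the cycle [0, -9] with period 2; step 5 mod 2 = 1, giving -9.
The b coordinate changes by +6 each step, so at step 5 it is -8 + 5·(6) = 22.
The c coordinate changes by -1 each step, so at step 5 it is -8 + 5·(-1) = -13.

a=-9, b=22, c=-13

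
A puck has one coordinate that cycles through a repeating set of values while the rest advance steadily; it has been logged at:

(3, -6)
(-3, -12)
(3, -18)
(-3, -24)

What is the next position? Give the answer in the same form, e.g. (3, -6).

First: cycles through 3, -3 every 2 steps. Step 4 lands at position 0 of the cycle → 3.
Second: linear, -6 per step → -30 at step 4.

(3, -30)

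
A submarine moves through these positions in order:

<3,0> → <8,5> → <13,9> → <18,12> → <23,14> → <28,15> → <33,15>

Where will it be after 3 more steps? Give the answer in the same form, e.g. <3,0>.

<48,9>

First differences are <+5,+5>, <+5,+4>, <+5,+3>, <+5,+2>, <+5,+1>, <+5,+0>; their common second difference is <+0,-1> (constant acceleration).
step 7: <33,15> + <+5,-1> → <38,14>
step 8: <38,14> + <+5,-2> → <43,12>
step 9: <43,12> + <+5,-3> → <48,9>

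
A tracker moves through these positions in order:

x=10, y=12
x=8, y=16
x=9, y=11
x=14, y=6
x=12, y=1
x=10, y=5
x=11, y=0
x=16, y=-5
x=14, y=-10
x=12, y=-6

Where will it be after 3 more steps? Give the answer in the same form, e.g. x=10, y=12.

Differencing gives (-2,+4), (+1,-5), (+5,-5), (-2,-5), (-2,+4), (+1,-5), (+5,-5), (-2,-5), (-2,+4). This is the pattern (-2,+4), (+1,-5), (+5,-5), (-2,-5) repeated.
step 10: apply (+1,-5) → x=13, y=-11
step 11: apply (+5,-5) → x=18, y=-16
step 12: apply (-2,-5) → x=16, y=-21

x=16, y=-21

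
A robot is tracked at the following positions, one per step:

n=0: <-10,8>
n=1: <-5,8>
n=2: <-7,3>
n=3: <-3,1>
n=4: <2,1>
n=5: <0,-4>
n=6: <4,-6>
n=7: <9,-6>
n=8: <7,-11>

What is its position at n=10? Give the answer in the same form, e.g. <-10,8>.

The moves between consecutive positions are <+5,+0>, <-2,-5>, <+4,-2>, <+5,+0>, <-2,-5>, <+4,-2>, <+5,+0>, <-2,-5>; they repeat the 3-cycle [<+5,+0>, <-2,-5>, <+4,-2>].
step 9: apply <+4,-2> → <11,-13>
step 10: apply <+5,+0> → <16,-13>

<16,-13>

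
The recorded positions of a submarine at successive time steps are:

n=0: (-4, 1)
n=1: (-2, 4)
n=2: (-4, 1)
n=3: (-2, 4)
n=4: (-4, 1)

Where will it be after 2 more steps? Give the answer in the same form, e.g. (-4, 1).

(-4, 1)

Consecutive displacements (+2, +3), (-2, -3), (+2, +3), (-2, -3) scale by a factor of -1 each step.
step 5: (-4, 1) + (+2, +3) → (-2, 4)
step 6: (-2, 4) + (-2, -3) → (-4, 1)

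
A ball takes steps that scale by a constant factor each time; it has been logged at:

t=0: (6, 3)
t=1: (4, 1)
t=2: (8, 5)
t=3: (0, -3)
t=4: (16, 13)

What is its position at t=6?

Step-to-step displacements: (-2, -2), (+4, +4), (-8, -8), (+16, +16); each is -2× the previous.
step 5: (16, 13) + (-32, -32) → (-16, -19)
step 6: (-16, -19) + (+64, +64) → (48, 45)

(48, 45)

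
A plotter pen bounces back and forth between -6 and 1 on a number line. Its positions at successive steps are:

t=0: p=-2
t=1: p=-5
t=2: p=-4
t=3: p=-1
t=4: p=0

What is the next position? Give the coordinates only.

The value travels 3 per step and bounces off the walls at -6 and 1.
  step 5: 0 → -3

p=-3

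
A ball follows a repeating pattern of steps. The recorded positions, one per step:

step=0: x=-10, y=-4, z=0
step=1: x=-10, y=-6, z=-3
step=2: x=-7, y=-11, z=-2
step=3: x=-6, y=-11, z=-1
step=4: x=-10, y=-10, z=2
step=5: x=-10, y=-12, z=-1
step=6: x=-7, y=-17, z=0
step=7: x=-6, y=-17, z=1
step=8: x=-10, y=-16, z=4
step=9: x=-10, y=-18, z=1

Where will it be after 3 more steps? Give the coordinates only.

Step-to-step displacements: (+0,-2,-3), (+3,-5,+1), (+1,+0,+1), (-4,+1,+3), (+0,-2,-3), (+3,-5,+1), (+1,+0,+1), (-4,+1,+3), (+0,-2,-3) — a repeating cycle of length 4.
step 10: apply (+3,-5,+1) → x=-7, y=-23, z=2
step 11: apply (+1,+0,+1) → x=-6, y=-23, z=3
step 12: apply (-4,+1,+3) → x=-10, y=-22, z=6

x=-10, y=-22, z=6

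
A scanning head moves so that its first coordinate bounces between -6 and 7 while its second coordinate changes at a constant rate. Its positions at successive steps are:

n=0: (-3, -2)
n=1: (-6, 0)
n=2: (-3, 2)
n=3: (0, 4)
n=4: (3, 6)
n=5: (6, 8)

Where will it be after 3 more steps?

(-1, 14)

The first coordinate reflects between -6 and 7, moving 3 per step.
  step 6: 6 → 5
  step 7: 5 → 2
  step 8: 2 → -1
The second coordinate changes by +2 each step: at step 8 it is 14.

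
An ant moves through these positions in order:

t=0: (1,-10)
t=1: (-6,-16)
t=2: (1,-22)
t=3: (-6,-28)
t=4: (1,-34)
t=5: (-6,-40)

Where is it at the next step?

First: cycles through 1, -6 every 2 steps. Step 6 lands at position 0 of the cycle → 1.
Second: linear, -6 per step → -46 at step 6.

(1,-46)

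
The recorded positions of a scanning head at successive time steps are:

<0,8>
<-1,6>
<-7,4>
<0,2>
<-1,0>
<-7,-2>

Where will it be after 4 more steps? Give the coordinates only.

The first coordinate repeats the cycle [0, -1, -7] with period 3; step 9 mod 3 = 0, giving 0.
The second coordinate changes by -2 each step, so at step 9 it is 8 + 9·(-2) = -10.

<0,-10>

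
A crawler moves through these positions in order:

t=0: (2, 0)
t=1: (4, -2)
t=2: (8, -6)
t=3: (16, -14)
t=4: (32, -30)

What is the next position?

Step-to-step displacements: (+2, -2), (+4, -4), (+8, -8), (+16, -16); each is 2× the previous.
step 5: (32, -30) + (+32, -32) → (64, -62)

(64, -62)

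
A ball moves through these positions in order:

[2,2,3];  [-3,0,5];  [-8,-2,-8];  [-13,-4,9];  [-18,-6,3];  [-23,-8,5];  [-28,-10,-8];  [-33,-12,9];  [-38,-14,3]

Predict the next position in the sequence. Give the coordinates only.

The first coordinate changes by -5 each step, so at step 9 it is 2 + 9·(-5) = -43.
The second coordinate changes by -2 each step, so at step 9 it is 2 + 9·(-2) = -16.
The third coordinate repeats the cycle [3, 5, -8, 9] with period 4; step 9 mod 4 = 1, giving 5.

[-43,-16,5]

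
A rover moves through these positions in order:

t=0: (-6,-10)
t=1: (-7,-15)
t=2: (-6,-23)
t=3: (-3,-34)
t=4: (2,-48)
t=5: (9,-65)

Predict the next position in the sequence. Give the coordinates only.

Successive displacements: (-1,-5), (+1,-8), (+3,-11), (+5,-14), (+7,-17) — each changes by (+2,-3).
step 6: (9,-65) + (+9,-20) → (18,-85)

(18,-85)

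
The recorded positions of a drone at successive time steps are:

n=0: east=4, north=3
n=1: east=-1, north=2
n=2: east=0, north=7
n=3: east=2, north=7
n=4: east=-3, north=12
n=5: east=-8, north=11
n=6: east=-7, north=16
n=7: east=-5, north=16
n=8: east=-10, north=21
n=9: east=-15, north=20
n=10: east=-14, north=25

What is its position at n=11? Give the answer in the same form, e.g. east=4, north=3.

east=-12, north=25

The moves between consecutive positions are (-5, -1), (+1, +5), (+2, +0), (-5, +5), (-5, -1), (+1, +5), (+2, +0), (-5, +5), (-5, -1), (+1, +5); they repeat the 4-cycle [(-5, -1), (+1, +5), (+2, +0), (-5, +5)].
step 11: apply (+2, +0) → east=-12, north=25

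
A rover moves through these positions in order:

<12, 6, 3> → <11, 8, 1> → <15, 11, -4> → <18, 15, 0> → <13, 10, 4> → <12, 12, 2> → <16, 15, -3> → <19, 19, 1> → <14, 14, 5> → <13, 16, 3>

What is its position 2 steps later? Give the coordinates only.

The moves between consecutive positions are <-1, +2, -2>, <+4, +3, -5>, <+3, +4, +4>, <-5, -5, +4>, <-1, +2, -2>, <+4, +3, -5>, <+3, +4, +4>, <-5, -5, +4>, <-1, +2, -2>; they repeat the 4-cycle [<-1, +2, -2>, <+4, +3, -5>, <+3, +4, +4>, <-5, -5, +4>].
step 10: apply <+4, +3, -5> → <17, 19, -2>
step 11: apply <+3, +4, +4> → <20, 23, 2>

<20, 23, 2>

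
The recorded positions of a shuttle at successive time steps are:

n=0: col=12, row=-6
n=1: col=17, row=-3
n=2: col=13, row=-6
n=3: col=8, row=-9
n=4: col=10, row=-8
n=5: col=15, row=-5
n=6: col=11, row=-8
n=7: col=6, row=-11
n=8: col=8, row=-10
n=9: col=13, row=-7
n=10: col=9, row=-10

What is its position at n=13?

The moves between consecutive positions are (+5, +3), (-4, -3), (-5, -3), (+2, +1), (+5, +3), (-4, -3), (-5, -3), (+2, +1), (+5, +3), (-4, -3); they repeat the 4-cycle [(+5, +3), (-4, -3), (-5, -3), (+2, +1)].
step 11: apply (-5, -3) → col=4, row=-13
step 12: apply (+2, +1) → col=6, row=-12
step 13: apply (+5, +3) → col=11, row=-9

col=11, row=-9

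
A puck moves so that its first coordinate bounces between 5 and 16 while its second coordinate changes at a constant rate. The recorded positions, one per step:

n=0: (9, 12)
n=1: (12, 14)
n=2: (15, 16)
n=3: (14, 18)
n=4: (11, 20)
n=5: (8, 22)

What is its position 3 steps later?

(11, 28)

The first coordinate reflects between 5 and 16, moving 3 per step.
  step 6: 8 → 5
  step 7: 5 → 8
  step 8: 8 → 11
The second coordinate changes by +2 each step: at step 8 it is 28.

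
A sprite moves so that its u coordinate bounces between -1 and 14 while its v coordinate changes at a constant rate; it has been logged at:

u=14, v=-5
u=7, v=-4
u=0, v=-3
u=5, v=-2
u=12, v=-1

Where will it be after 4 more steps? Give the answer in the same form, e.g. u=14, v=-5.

u=10, v=3

The u coordinate reflects between -1 and 14, moving 7 per step.
  step 5: 12 → 9
  step 6: 9 → 2
  step 7: 2 → 3
  step 8: 3 → 10
The v coordinate changes by +1 each step: at step 8 it is 3.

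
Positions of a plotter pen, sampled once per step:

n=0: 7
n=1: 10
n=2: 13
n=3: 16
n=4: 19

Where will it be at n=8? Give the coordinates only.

The position changes by +3 every step.
step 5: 19 + 3 → 22
step 6: 22 + 3 → 25
step 7: 25 + 3 → 28
step 8: 28 + 3 → 31

31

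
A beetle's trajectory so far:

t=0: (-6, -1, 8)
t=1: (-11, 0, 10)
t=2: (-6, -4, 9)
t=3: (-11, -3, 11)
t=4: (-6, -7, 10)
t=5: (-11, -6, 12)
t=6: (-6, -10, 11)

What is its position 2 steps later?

(-6, -13, 12)

The moves between consecutive positions are (-5, +1, +2), (+5, -4, -1), (-5, +1, +2), (+5, -4, -1), (-5, +1, +2), (+5, -4, -1); they repeat the 2-cycle [(-5, +1, +2), (+5, -4, -1)].
step 7: apply (-5, +1, +2) → (-11, -9, 13)
step 8: apply (+5, -4, -1) → (-6, -13, 12)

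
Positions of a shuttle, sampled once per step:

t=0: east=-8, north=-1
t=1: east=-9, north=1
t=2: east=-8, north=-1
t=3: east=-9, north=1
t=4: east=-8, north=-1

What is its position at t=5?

Consecutive displacements (-1, +2), (+1, -2), (-1, +2), (+1, -2) scale by a factor of -1 each step.
step 5: east=-8, north=-1 + (-1, +2) → east=-9, north=1

east=-9, north=1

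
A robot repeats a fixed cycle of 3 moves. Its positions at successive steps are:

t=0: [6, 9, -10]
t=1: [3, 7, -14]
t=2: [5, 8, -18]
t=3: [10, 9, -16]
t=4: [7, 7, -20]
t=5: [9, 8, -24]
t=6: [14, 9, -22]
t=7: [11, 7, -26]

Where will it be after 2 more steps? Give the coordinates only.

[18, 9, -28]

Differencing gives [-3, -2, -4], [+2, +1, -4], [+5, +1, +2], [-3, -2, -4], [+2, +1, -4], [+5, +1, +2], [-3, -2, -4]. This is the pattern [-3, -2, -4], [+2, +1, -4], [+5, +1, +2] repeated.
step 8: apply [+2, +1, -4] → [13, 8, -30]
step 9: apply [+5, +1, +2] → [18, 9, -28]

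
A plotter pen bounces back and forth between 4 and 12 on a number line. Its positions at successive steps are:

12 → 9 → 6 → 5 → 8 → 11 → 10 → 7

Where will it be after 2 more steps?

7

The value travels 3 per step and bounces off the walls at 4 and 12.
  step 8: 7 → 4
  step 9: 4 → 7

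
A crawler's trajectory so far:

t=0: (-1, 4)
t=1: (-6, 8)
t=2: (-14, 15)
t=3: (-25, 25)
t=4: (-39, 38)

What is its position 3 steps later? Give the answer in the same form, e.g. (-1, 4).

First differences are (-5, +4), (-8, +7), (-11, +10), (-14, +13); their common second difference is (-3, +3) (constant acceleration).
step 5: (-39, 38) + (-17, +16) → (-56, 54)
step 6: (-56, 54) + (-20, +19) → (-76, 73)
step 7: (-76, 73) + (-23, +22) → (-99, 95)

(-99, 95)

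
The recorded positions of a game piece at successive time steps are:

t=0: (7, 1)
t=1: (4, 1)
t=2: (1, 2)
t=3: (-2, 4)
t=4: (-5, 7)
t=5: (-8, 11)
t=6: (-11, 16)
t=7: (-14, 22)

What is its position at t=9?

(-20, 37)

First differences are (-3, +0), (-3, +1), (-3, +2), (-3, +3), (-3, +4), (-3, +5), (-3, +6); their common second difference is (+0, +1) (constant acceleration).
step 8: (-14, 22) + (-3, +7) → (-17, 29)
step 9: (-17, 29) + (-3, +8) → (-20, 37)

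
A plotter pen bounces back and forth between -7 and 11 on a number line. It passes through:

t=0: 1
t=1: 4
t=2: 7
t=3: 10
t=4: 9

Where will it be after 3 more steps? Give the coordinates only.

The value travels 3 per step and bounces off the walls at -7 and 11.
  step 5: 9 → 6
  step 6: 6 → 3
  step 7: 3 → 0

0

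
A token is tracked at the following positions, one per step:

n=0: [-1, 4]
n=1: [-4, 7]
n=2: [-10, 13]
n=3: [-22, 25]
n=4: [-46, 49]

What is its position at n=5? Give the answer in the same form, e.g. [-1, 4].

Step-to-step displacements: [-3, +3], [-6, +6], [-12, +12], [-24, +24]; each is 2× the previous.
step 5: [-46, 49] + [-48, +48] → [-94, 97]

[-94, 97]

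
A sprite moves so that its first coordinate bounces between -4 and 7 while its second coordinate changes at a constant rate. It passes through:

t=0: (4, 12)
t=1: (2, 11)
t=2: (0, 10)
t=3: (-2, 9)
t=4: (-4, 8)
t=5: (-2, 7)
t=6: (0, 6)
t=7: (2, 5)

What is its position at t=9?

The first coordinate travels 2 per step and bounces off the walls at -4 and 7.
  step 8: 2 → 4
  step 9: 4 → 6
The second coordinate changes by -1 each step: at step 9 it is 3.

(6, 3)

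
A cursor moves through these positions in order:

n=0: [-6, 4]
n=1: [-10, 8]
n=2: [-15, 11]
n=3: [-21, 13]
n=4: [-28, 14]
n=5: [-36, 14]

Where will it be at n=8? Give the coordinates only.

Successive displacements: [-4, +4], [-5, +3], [-6, +2], [-7, +1], [-8, +0] — each changes by [-1, -1].
step 6: [-36, 14] + [-9, -1] → [-45, 13]
step 7: [-45, 13] + [-10, -2] → [-55, 11]
step 8: [-55, 11] + [-11, -3] → [-66, 8]

[-66, 8]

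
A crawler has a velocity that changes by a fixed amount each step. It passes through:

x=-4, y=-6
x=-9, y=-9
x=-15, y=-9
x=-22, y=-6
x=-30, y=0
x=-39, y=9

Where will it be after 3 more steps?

x=-72, y=54

First differences are (-5, -3), (-6, +0), (-7, +3), (-8, +6), (-9, +9); their common second difference is (-1, +3) (constant acceleration).
step 6: x=-39, y=9 + (-10, +12) → x=-49, y=21
step 7: x=-49, y=21 + (-11, +15) → x=-60, y=36
step 8: x=-60, y=36 + (-12, +18) → x=-72, y=54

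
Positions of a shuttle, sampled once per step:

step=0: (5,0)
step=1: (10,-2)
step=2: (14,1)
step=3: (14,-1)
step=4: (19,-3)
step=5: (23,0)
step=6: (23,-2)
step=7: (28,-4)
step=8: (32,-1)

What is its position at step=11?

Differencing gives (+5,-2), (+4,+3), (+0,-2), (+5,-2), (+4,+3), (+0,-2), (+5,-2), (+4,+3). This is the pattern (+5,-2), (+4,+3), (+0,-2) repeated.
step 9: apply (+0,-2) → (32,-3)
step 10: apply (+5,-2) → (37,-5)
step 11: apply (+4,+3) → (41,-2)

(41,-2)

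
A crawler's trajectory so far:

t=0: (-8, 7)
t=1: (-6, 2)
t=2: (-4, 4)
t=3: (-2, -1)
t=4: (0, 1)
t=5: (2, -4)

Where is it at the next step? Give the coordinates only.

(4, -2)

Differencing gives (+2, -5), (+2, +2), (+2, -5), (+2, +2), (+2, -5). This is the pattern (+2, -5), (+2, +2) repeated.
step 6: apply (+2, +2) → (4, -2)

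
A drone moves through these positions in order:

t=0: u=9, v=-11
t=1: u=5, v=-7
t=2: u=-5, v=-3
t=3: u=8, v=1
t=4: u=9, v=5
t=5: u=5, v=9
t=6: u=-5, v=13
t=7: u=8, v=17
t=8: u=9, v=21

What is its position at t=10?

The u coordinate repeats the cycle [9, 5, -5, 8] with period 4; step 10 mod 4 = 2, giving -5.
The v coordinate changes by +4 each step, so at step 10 it is -11 + 10·(4) = 29.

u=-5, v=29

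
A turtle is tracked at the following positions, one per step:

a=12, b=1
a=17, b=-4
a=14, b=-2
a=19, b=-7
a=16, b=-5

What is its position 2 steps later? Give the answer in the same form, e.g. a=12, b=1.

The moves between consecutive positions are (+5, -5), (-3, +2), (+5, -5), (-3, +2); they repeat the 2-cycle [(+5, -5), (-3, +2)].
step 5: apply (+5, -5) → a=21, b=-10
step 6: apply (-3, +2) → a=18, b=-8

a=18, b=-8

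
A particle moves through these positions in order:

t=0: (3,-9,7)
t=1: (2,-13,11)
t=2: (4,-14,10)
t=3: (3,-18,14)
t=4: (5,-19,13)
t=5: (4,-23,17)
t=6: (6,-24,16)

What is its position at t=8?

(7,-29,19)

The moves between consecutive positions are (-1,-4,+4), (+2,-1,-1), (-1,-4,+4), (+2,-1,-1), (-1,-4,+4), (+2,-1,-1); they repeat the 2-cycle [(-1,-4,+4), (+2,-1,-1)].
step 7: apply (-1,-4,+4) → (5,-28,20)
step 8: apply (+2,-1,-1) → (7,-29,19)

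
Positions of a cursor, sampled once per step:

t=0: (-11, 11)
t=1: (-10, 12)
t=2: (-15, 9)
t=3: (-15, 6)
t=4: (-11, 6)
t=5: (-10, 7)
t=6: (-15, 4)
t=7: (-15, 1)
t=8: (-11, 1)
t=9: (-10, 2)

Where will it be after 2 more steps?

The moves between consecutive positions are (+1, +1), (-5, -3), (+0, -3), (+4, +0), (+1, +1), (-5, -3), (+0, -3), (+4, +0), (+1, +1); they repeat the 4-cycle [(+1, +1), (-5, -3), (+0, -3), (+4, +0)].
step 10: apply (-5, -3) → (-15, -1)
step 11: apply (+0, -3) → (-15, -4)

(-15, -4)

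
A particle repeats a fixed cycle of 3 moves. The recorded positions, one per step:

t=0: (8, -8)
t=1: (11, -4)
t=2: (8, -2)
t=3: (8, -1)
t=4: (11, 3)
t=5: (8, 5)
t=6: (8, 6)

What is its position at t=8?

Differencing gives (+3, +4), (-3, +2), (+0, +1), (+3, +4), (-3, +2), (+0, +1). This is the pattern (+3, +4), (-3, +2), (+0, +1) repeated.
step 7: apply (+3, +4) → (11, 10)
step 8: apply (-3, +2) → (8, 12)

(8, 12)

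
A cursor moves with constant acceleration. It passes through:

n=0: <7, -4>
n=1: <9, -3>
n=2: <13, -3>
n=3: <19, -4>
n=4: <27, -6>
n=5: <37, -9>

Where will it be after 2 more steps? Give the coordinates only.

Successive displacements: <+2, +1>, <+4, +0>, <+6, -1>, <+8, -2>, <+10, -3> — each changes by <+2, -1>.
step 6: <37, -9> + <+12, -4> → <49, -13>
step 7: <49, -13> + <+14, -5> → <63, -18>

<63, -18>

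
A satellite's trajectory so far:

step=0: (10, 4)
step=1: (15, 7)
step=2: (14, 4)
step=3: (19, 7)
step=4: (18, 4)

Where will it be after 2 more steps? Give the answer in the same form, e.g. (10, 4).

Differencing gives (+5, +3), (-1, -3), (+5, +3), (-1, -3). This is the pattern (+5, +3), (-1, -3) repeated.
step 5: apply (+5, +3) → (23, 7)
step 6: apply (-1, -3) → (22, 4)

(22, 4)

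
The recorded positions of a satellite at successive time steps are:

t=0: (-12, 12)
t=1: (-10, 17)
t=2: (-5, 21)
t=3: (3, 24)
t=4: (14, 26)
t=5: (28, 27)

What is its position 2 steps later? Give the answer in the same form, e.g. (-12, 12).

(65, 26)

Successive displacements: (+2, +5), (+5, +4), (+8, +3), (+11, +2), (+14, +1) — each changes by (+3, -1).
step 6: (28, 27) + (+17, +0) → (45, 27)
step 7: (45, 27) + (+20, -1) → (65, 26)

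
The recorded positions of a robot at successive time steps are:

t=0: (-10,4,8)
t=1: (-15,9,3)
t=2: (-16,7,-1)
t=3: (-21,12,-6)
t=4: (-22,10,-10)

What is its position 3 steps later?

(-33,18,-24)

Differencing gives (-5,+5,-5), (-1,-2,-4), (-5,+5,-5), (-1,-2,-4). This is the pattern (-5,+5,-5), (-1,-2,-4) repeated.
step 5: apply (-5,+5,-5) → (-27,15,-15)
step 6: apply (-1,-2,-4) → (-28,13,-19)
step 7: apply (-5,+5,-5) → (-33,18,-24)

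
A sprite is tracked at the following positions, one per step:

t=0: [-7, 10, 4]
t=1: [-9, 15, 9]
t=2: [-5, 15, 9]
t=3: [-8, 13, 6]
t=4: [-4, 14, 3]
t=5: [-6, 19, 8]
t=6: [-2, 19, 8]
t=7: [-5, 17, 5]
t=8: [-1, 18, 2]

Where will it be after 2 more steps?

[1, 23, 7]

Step-to-step displacements: [-2, +5, +5], [+4, +0, +0], [-3, -2, -3], [+4, +1, -3], [-2, +5, +5], [+4, +0, +0], [-3, -2, -3], [+4, +1, -3] — a repeating cycle of length 4.
step 9: apply [-2, +5, +5] → [-3, 23, 7]
step 10: apply [+4, +0, +0] → [1, 23, 7]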